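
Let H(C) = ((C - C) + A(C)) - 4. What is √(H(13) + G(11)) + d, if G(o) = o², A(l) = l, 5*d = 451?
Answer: 451/5 + √130 ≈ 101.60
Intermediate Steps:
d = 451/5 (d = (⅕)*451 = 451/5 ≈ 90.200)
H(C) = -4 + C (H(C) = ((C - C) + C) - 4 = (0 + C) - 4 = C - 4 = -4 + C)
√(H(13) + G(11)) + d = √((-4 + 13) + 11²) + 451/5 = √(9 + 121) + 451/5 = √130 + 451/5 = 451/5 + √130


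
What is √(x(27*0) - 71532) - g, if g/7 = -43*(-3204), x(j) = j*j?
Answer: -964404 + 6*I*√1987 ≈ -9.644e+5 + 267.45*I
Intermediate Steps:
x(j) = j²
g = 964404 (g = 7*(-43*(-3204)) = 7*137772 = 964404)
√(x(27*0) - 71532) - g = √((27*0)² - 71532) - 1*964404 = √(0² - 71532) - 964404 = √(0 - 71532) - 964404 = √(-71532) - 964404 = 6*I*√1987 - 964404 = -964404 + 6*I*√1987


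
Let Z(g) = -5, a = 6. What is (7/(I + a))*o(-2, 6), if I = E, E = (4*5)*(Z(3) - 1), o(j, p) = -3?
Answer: 7/38 ≈ 0.18421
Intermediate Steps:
E = -120 (E = (4*5)*(-5 - 1) = 20*(-6) = -120)
I = -120
(7/(I + a))*o(-2, 6) = (7/(-120 + 6))*(-3) = (7/(-114))*(-3) = -1/114*7*(-3) = -7/114*(-3) = 7/38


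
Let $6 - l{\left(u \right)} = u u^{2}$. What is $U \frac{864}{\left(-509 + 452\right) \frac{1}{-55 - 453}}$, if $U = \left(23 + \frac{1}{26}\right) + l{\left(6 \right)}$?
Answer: $- \frac{355591872}{247} \approx -1.4396 \cdot 10^{6}$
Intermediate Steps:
$l{\left(u \right)} = 6 - u^{3}$ ($l{\left(u \right)} = 6 - u u^{2} = 6 - u^{3}$)
$U = - \frac{4861}{26}$ ($U = \left(23 + \frac{1}{26}\right) + \left(6 - 6^{3}\right) = \left(23 + \frac{1}{26}\right) + \left(6 - 216\right) = \frac{599}{26} + \left(6 - 216\right) = \frac{599}{26} - 210 = - \frac{4861}{26} \approx -186.96$)
$U \frac{864}{\left(-509 + 452\right) \frac{1}{-55 - 453}} = - \frac{4861 \frac{864}{\left(-509 + 452\right) \frac{1}{-55 - 453}}}{26} = - \frac{4861 \frac{864}{\left(-57\right) \frac{1}{-508}}}{26} = - \frac{4861 \frac{864}{\left(-57\right) \left(- \frac{1}{508}\right)}}{26} = - \frac{4861 \frac{864}{\frac{57}{508}}}{26} = - \frac{4861 \cdot 864 \cdot \frac{508}{57}}{26} = \left(- \frac{4861}{26}\right) \frac{146304}{19} = - \frac{355591872}{247}$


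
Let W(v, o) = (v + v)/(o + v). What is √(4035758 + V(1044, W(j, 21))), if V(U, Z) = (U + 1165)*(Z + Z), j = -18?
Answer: √3982742 ≈ 1995.7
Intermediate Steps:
W(v, o) = 2*v/(o + v) (W(v, o) = (2*v)/(o + v) = 2*v/(o + v))
V(U, Z) = 2*Z*(1165 + U) (V(U, Z) = (1165 + U)*(2*Z) = 2*Z*(1165 + U))
√(4035758 + V(1044, W(j, 21))) = √(4035758 + 2*(2*(-18)/(21 - 18))*(1165 + 1044)) = √(4035758 + 2*(2*(-18)/3)*2209) = √(4035758 + 2*(2*(-18)*(⅓))*2209) = √(4035758 + 2*(-12)*2209) = √(4035758 - 53016) = √3982742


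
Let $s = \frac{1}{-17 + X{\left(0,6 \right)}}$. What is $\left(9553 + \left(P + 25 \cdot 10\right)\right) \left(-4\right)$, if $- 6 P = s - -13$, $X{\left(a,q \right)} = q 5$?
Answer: $- \frac{1528928}{39} \approx -39203.0$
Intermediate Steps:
$X{\left(a,q \right)} = 5 q$
$s = \frac{1}{13}$ ($s = \frac{1}{-17 + 5 \cdot 6} = \frac{1}{-17 + 30} = \frac{1}{13} \approx 0.076923$)
$P = - \frac{85}{39}$ ($P = - \frac{\frac{1}{13} - -13}{6} = - \frac{\frac{1}{13} + 13}{6} = \left(- \frac{1}{6}\right) \frac{170}{13} = - \frac{85}{39} \approx -2.1795$)
$\left(9553 + \left(P + 25 \cdot 10\right)\right) \left(-4\right) = \left(9553 + \left(- \frac{85}{39} + 25 \cdot 10\right)\right) \left(-4\right) = \left(9553 + \left(- \frac{85}{39} + 250\right)\right) \left(-4\right) = \left(9553 + \frac{9665}{39}\right) \left(-4\right) = \frac{382232}{39} \left(-4\right) = - \frac{1528928}{39}$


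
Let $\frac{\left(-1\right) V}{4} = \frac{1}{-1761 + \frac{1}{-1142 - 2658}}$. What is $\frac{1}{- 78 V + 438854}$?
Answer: $\frac{6691801}{2936722450454} \approx 2.2787 \cdot 10^{-6}$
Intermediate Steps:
$V = \frac{15200}{6691801}$ ($V = - \frac{4}{-1761 + \frac{1}{-1142 - 2658}} = - \frac{4}{-1761 + \frac{1}{-3800}} = - \frac{4}{-1761 - \frac{1}{3800}} = - \frac{4}{- \frac{6691801}{3800}} = \left(-4\right) \left(- \frac{3800}{6691801}\right) = \frac{15200}{6691801} \approx 0.0022714$)
$\frac{1}{- 78 V + 438854} = \frac{1}{\left(-78\right) \frac{15200}{6691801} + 438854} = \frac{1}{- \frac{1185600}{6691801} + 438854} = \frac{1}{\frac{2936722450454}{6691801}} = \frac{6691801}{2936722450454}$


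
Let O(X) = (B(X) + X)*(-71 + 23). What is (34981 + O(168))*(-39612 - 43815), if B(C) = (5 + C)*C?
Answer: 114141067185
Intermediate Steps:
B(C) = C*(5 + C)
O(X) = -48*X - 48*X*(5 + X) (O(X) = (X*(5 + X) + X)*(-71 + 23) = (X + X*(5 + X))*(-48) = -48*X - 48*X*(5 + X))
(34981 + O(168))*(-39612 - 43815) = (34981 + 48*168*(-6 - 1*168))*(-39612 - 43815) = (34981 + 48*168*(-6 - 168))*(-83427) = (34981 + 48*168*(-174))*(-83427) = (34981 - 1403136)*(-83427) = -1368155*(-83427) = 114141067185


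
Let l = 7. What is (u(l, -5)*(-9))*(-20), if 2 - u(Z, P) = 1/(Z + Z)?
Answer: 2430/7 ≈ 347.14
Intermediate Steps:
u(Z, P) = 2 - 1/(2*Z) (u(Z, P) = 2 - 1/(Z + Z) = 2 - 1/(2*Z))
(u(l, -5)*(-9))*(-20) = ((2 - ½/7)*(-9))*(-20) = ((2 - ½*⅐)*(-9))*(-20) = ((2 - 1/14)*(-9))*(-20) = ((27/14)*(-9))*(-20) = -243/14*(-20) = 2430/7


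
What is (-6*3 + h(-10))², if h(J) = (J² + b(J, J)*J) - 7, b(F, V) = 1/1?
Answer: 4225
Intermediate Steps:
b(F, V) = 1
h(J) = -7 + J + J² (h(J) = (J² + 1*J) - 7 = (J² + J) - 7 = (J + J²) - 7 = -7 + J + J²)
(-6*3 + h(-10))² = (-6*3 + (-7 - 10 + (-10)²))² = (-18 + (-7 - 10 + 100))² = (-18 + 83)² = 65² = 4225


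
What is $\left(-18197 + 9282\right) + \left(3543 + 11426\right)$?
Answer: $6054$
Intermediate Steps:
$\left(-18197 + 9282\right) + \left(3543 + 11426\right) = -8915 + 14969 = 6054$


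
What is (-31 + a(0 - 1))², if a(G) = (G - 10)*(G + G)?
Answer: 81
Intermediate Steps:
a(G) = 2*G*(-10 + G) (a(G) = (-10 + G)*(2*G) = 2*G*(-10 + G))
(-31 + a(0 - 1))² = (-31 + 2*(0 - 1)*(-10 + (0 - 1)))² = (-31 + 2*(-1)*(-10 - 1))² = (-31 + 2*(-1)*(-11))² = (-31 + 22)² = (-9)² = 81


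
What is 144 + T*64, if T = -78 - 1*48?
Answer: -7920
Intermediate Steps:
T = -126 (T = -78 - 48 = -126)
144 + T*64 = 144 - 126*64 = 144 - 8064 = -7920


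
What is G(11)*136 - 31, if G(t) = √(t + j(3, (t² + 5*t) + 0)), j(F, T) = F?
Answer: -31 + 136*√14 ≈ 477.87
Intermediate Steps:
G(t) = √(3 + t) (G(t) = √(t + 3) = √(3 + t))
G(11)*136 - 31 = √(3 + 11)*136 - 31 = √14*136 - 31 = 136*√14 - 31 = -31 + 136*√14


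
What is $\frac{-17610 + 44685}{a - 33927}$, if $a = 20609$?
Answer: $- \frac{27075}{13318} \approx -2.033$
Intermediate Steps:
$\frac{-17610 + 44685}{a - 33927} = \frac{-17610 + 44685}{20609 - 33927} = \frac{27075}{-13318} = 27075 \left(- \frac{1}{13318}\right) = - \frac{27075}{13318}$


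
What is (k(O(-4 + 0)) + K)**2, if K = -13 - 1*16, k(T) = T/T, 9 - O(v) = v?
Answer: 784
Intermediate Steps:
O(v) = 9 - v
k(T) = 1
K = -29 (K = -13 - 16 = -29)
(k(O(-4 + 0)) + K)**2 = (1 - 29)**2 = (-28)**2 = 784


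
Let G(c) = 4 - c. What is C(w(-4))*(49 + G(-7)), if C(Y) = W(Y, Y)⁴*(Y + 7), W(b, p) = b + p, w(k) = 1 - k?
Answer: 7200000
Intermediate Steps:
C(Y) = 16*Y⁴*(7 + Y) (C(Y) = (Y + Y)⁴*(Y + 7) = (2*Y)⁴*(7 + Y) = (16*Y⁴)*(7 + Y) = 16*Y⁴*(7 + Y))
C(w(-4))*(49 + G(-7)) = (16*(1 - 1*(-4))⁴*(7 + (1 - 1*(-4))))*(49 + (4 - 1*(-7))) = (16*(1 + 4)⁴*(7 + (1 + 4)))*(49 + (4 + 7)) = (16*5⁴*(7 + 5))*(49 + 11) = (16*625*12)*60 = 120000*60 = 7200000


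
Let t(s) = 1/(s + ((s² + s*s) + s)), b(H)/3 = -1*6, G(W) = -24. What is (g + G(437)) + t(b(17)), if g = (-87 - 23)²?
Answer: 7390513/612 ≈ 12076.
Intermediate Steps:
g = 12100 (g = (-110)² = 12100)
b(H) = -18 (b(H) = 3*(-1*6) = 3*(-6) = -18)
t(s) = 1/(2*s + 2*s²) (t(s) = 1/(s + ((s² + s²) + s)) = 1/(s + (2*s² + s)) = 1/(s + (s + 2*s²)) = 1/(2*s + 2*s²))
(g + G(437)) + t(b(17)) = (12100 - 24) + (½)/(-18*(1 - 18)) = 12076 + (½)*(-1/18)/(-17) = 12076 + (½)*(-1/18)*(-1/17) = 12076 + 1/612 = 7390513/612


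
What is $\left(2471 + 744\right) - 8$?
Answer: $3207$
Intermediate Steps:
$\left(2471 + 744\right) - 8 = 3215 + \left(-8 + 0\right) = 3215 - 8 = 3207$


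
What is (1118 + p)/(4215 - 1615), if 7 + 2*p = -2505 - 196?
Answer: -59/650 ≈ -0.090769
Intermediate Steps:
p = -1354 (p = -7/2 + (-2505 - 196)/2 = -7/2 + (1/2)*(-2701) = -7/2 - 2701/2 = -1354)
(1118 + p)/(4215 - 1615) = (1118 - 1354)/(4215 - 1615) = -236/2600 = -236*1/2600 = -59/650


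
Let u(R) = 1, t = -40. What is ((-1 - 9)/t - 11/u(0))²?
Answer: 1849/16 ≈ 115.56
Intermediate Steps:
((-1 - 9)/t - 11/u(0))² = ((-1 - 9)/(-40) - 11/1)² = (-10*(-1/40) - 11*1)² = (¼ - 11)² = (-43/4)² = 1849/16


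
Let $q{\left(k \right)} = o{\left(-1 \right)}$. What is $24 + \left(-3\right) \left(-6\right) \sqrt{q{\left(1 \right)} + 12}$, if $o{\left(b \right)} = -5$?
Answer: $24 + 18 \sqrt{7} \approx 71.624$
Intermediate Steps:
$q{\left(k \right)} = -5$
$24 + \left(-3\right) \left(-6\right) \sqrt{q{\left(1 \right)} + 12} = 24 + \left(-3\right) \left(-6\right) \sqrt{-5 + 12} = 24 + 18 \sqrt{7}$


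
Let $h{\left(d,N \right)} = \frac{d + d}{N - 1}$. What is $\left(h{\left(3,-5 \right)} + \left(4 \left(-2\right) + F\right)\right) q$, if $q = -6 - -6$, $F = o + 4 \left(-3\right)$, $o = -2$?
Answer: $0$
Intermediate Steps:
$F = -14$ ($F = -2 + 4 \left(-3\right) = -2 - 12 = -14$)
$h{\left(d,N \right)} = \frac{2 d}{-1 + N}$
$q = 0$ ($q = -6 + 6 = 0$)
$\left(h{\left(3,-5 \right)} + \left(4 \left(-2\right) + F\right)\right) q = \left(2 \cdot 3 \frac{1}{-1 - 5} + \left(4 \left(-2\right) - 14\right)\right) 0 = \left(2 \cdot 3 \frac{1}{-6} - 22\right) 0 = \left(2 \cdot 3 \left(- \frac{1}{6}\right) - 22\right) 0 = \left(-1 - 22\right) 0 = \left(-23\right) 0 = 0$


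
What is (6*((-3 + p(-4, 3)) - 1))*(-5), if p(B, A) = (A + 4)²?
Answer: -1350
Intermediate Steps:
p(B, A) = (4 + A)²
(6*((-3 + p(-4, 3)) - 1))*(-5) = (6*((-3 + (4 + 3)²) - 1))*(-5) = (6*((-3 + 7²) - 1))*(-5) = (6*((-3 + 49) - 1))*(-5) = (6*(46 - 1))*(-5) = (6*45)*(-5) = 270*(-5) = -1350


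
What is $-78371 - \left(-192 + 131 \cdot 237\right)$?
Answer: $-109226$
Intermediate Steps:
$-78371 - \left(-192 + 131 \cdot 237\right) = -78371 - \left(-192 + 31047\right) = -78371 - 30855 = -109226$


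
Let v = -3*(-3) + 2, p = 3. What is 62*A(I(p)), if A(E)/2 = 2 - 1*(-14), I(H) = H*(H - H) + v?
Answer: 1984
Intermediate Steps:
v = 11 (v = 9 + 2 = 11)
I(H) = 11 (I(H) = H*(H - H) + 11 = H*0 + 11 = 0 + 11 = 11)
A(E) = 32 (A(E) = 2*(2 - 1*(-14)) = 2*(2 + 14) = 2*16 = 32)
62*A(I(p)) = 62*32 = 1984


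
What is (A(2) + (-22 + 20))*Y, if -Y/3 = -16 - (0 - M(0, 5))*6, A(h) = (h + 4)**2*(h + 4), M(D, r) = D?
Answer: 10272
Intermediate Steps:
A(h) = (4 + h)**3 (A(h) = (4 + h)**2*(4 + h) = (4 + h)**3)
Y = 48 (Y = -3*(-16 - (0 - 1*0)*6) = -3*(-16 - (0 + 0)*6) = -3*(-16 - 0*6) = -3*(-16 - 1*0) = -3*(-16 + 0) = -3*(-16) = 48)
(A(2) + (-22 + 20))*Y = ((4 + 2)**3 + (-22 + 20))*48 = (6**3 - 2)*48 = (216 - 2)*48 = 214*48 = 10272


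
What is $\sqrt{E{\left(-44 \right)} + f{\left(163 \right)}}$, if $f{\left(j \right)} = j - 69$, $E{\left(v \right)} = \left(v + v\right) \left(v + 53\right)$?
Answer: $i \sqrt{698} \approx 26.42 i$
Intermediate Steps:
$E{\left(v \right)} = 2 v \left(53 + v\right)$
$f{\left(j \right)} = -69 + j$
$\sqrt{E{\left(-44 \right)} + f{\left(163 \right)}} = \sqrt{2 \left(-44\right) \left(53 - 44\right) + \left(-69 + 163\right)} = \sqrt{2 \left(-44\right) 9 + 94} = \sqrt{-792 + 94} = \sqrt{-698} = i \sqrt{698}$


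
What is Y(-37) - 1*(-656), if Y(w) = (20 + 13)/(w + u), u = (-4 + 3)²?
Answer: 7861/12 ≈ 655.08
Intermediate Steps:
u = 1 (u = (-1)² = 1)
Y(w) = 33/(1 + w) (Y(w) = (20 + 13)/(w + 1) = 33/(1 + w))
Y(-37) - 1*(-656) = 33/(1 - 37) - 1*(-656) = 33/(-36) + 656 = 33*(-1/36) + 656 = -11/12 + 656 = 7861/12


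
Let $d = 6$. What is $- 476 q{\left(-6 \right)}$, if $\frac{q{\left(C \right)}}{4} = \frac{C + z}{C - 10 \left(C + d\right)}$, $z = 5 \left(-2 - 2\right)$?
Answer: $- \frac{24752}{3} \approx -8250.7$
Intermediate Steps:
$z = -20$ ($z = 5 \left(-4\right) = -20$)
$q{\left(C \right)} = \frac{4 \left(-20 + C\right)}{-60 - 9 C}$ ($q{\left(C \right)} = 4 \frac{C - 20}{C - 10 \left(C + 6\right)} = 4 \frac{-20 + C}{C - 10 \left(6 + C\right)} = 4 \frac{-20 + C}{C - \left(60 + 10 C\right)} = 4 \frac{-20 + C}{-60 - 9 C} = \frac{4 \left(-20 + C\right)}{-60 - 9 C}$)
$- 476 q{\left(-6 \right)} = - 476 \frac{4 \left(20 - -6\right)}{3 \left(20 + 3 \left(-6\right)\right)} = - 476 \frac{4 \left(20 + 6\right)}{3 \left(20 - 18\right)} = - 476 \cdot \frac{4}{3} \cdot \frac{1}{2} \cdot 26 = \left(-476\right) \frac{52}{3} = - \frac{24752}{3}$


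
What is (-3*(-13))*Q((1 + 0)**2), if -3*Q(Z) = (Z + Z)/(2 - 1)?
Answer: -26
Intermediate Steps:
Q(Z) = -2*Z/3 (Q(Z) = -(Z + Z)/(3*(2 - 1)) = -2*Z/(3*1) = -2*Z/3)
(-3*(-13))*Q((1 + 0)**2) = (-3*(-13))*(-2*(1 + 0)**2/3) = 39*(-2/3*1**2) = 39*(-2/3*1) = 39*(-2/3) = -26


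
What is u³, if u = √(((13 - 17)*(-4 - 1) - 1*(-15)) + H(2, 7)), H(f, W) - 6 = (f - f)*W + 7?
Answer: 192*√3 ≈ 332.55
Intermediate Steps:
H(f, W) = 13 (H(f, W) = 6 + ((f - f)*W + 7) = 6 + (0*W + 7) = 6 + (0 + 7) = 6 + 7 = 13)
u = 4*√3 (u = √(((13 - 17)*(-4 - 1) - 1*(-15)) + 13) = √((-4*(-5) + 15) + 13) = √((20 + 15) + 13) = √(35 + 13) = √48 = 4*√3 ≈ 6.9282)
u³ = (4*√3)³ = 192*√3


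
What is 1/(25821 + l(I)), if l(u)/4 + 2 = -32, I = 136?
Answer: 1/25685 ≈ 3.8933e-5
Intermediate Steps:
l(u) = -136 (l(u) = -8 + 4*(-32) = -8 - 128 = -136)
1/(25821 + l(I)) = 1/(25821 - 136) = 1/25685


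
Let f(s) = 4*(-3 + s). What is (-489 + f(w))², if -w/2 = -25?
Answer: 90601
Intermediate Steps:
w = 50 (w = -2*(-25) = 50)
f(s) = -12 + 4*s
(-489 + f(w))² = (-489 + (-12 + 4*50))² = (-489 + (-12 + 200))² = (-489 + 188)² = (-301)² = 90601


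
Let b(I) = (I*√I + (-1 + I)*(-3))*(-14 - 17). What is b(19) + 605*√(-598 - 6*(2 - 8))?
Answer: 1674 - 589*√19 + 605*I*√562 ≈ -893.39 + 14342.0*I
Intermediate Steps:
b(I) = -93 - 31*I^(3/2) + 93*I (b(I) = (I^(3/2) + (3 - 3*I))*(-31) = (3 + I^(3/2) - 3*I)*(-31) = -93 - 31*I^(3/2) + 93*I)
b(19) + 605*√(-598 - 6*(2 - 8)) = (-93 - 589*√19 + 93*19) + 605*√(-598 - 6*(2 - 8)) = (-93 - 589*√19 + 1767) + 605*√(-598 - 6*(-6)) = (-93 - 589*√19 + 1767) + 605*√(-598 + 36) = (1674 - 589*√19) + 605*√(-562) = (1674 - 589*√19) + 605*(I*√562) = (1674 - 589*√19) + 605*I*√562 = 1674 - 589*√19 + 605*I*√562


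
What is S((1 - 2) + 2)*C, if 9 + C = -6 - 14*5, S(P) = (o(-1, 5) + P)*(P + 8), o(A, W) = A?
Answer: 0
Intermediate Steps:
S(P) = (-1 + P)*(8 + P) (S(P) = (-1 + P)*(P + 8) = (-1 + P)*(8 + P))
C = -85 (C = -9 + (-6 - 14*5) = -9 + (-6 - 70) = -9 - 76 = -85)
S((1 - 2) + 2)*C = (-8 + ((1 - 2) + 2)² + 7*((1 - 2) + 2))*(-85) = (-8 + (-1 + 2)² + 7*(-1 + 2))*(-85) = (-8 + 1² + 7*1)*(-85) = (-8 + 1 + 7)*(-85) = 0*(-85) = 0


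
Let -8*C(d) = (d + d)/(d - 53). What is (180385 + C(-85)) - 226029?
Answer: -25195573/552 ≈ -45644.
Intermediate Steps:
C(d) = -d/(4*(-53 + d)) (C(d) = -(d + d)/(8*(d - 53)) = -2*d/(8*(-53 + d)) = -d/(4*(-53 + d)))
(180385 + C(-85)) - 226029 = (180385 - 1*(-85)/(-212 + 4*(-85))) - 226029 = (180385 - 1*(-85)/(-212 - 340)) - 226029 = (180385 - 1*(-85)/(-552)) - 226029 = (180385 - 1*(-85)*(-1/552)) - 226029 = (180385 - 85/552) - 226029 = 99572435/552 - 226029 = -25195573/552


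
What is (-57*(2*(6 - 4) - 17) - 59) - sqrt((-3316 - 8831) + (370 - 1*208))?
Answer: 682 - I*sqrt(11985) ≈ 682.0 - 109.48*I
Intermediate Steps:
(-57*(2*(6 - 4) - 17) - 59) - sqrt((-3316 - 8831) + (370 - 1*208)) = (-57*(2*2 - 17) - 59) - sqrt(-12147 + (370 - 208)) = (-57*(4 - 17) - 59) - sqrt(-12147 + 162) = (-57*(-13) - 59) - sqrt(-11985) = (741 - 59) - I*sqrt(11985) = 682 - I*sqrt(11985)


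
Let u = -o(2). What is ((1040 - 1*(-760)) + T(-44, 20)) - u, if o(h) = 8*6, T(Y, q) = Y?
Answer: 1804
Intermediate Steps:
o(h) = 48
u = -48 (u = -1*48 = -48)
((1040 - 1*(-760)) + T(-44, 20)) - u = ((1040 - 1*(-760)) - 44) - 1*(-48) = ((1040 + 760) - 44) + 48 = (1800 - 44) + 48 = 1756 + 48 = 1804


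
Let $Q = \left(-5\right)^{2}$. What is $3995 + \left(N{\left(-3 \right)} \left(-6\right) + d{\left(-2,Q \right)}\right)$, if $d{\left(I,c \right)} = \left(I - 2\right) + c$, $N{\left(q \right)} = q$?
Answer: $4034$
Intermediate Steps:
$Q = 25$
$d{\left(I,c \right)} = -2 + I + c$ ($d{\left(I,c \right)} = \left(-2 + I\right) + c = -2 + I + c$)
$3995 + \left(N{\left(-3 \right)} \left(-6\right) + d{\left(-2,Q \right)}\right) = 3995 - -39 = 3995 + \left(18 + 21\right) = 3995 + 39 = 4034$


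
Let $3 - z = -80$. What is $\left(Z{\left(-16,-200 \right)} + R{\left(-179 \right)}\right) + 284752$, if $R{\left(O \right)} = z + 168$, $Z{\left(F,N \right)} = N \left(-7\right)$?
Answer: $286403$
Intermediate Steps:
$Z{\left(F,N \right)} = - 7 N$
$z = 83$ ($z = 3 - -80 = 3 + 80 = 83$)
$R{\left(O \right)} = 251$ ($R{\left(O \right)} = 83 + 168 = 251$)
$\left(Z{\left(-16,-200 \right)} + R{\left(-179 \right)}\right) + 284752 = \left(\left(-7\right) \left(-200\right) + 251\right) + 284752 = \left(1400 + 251\right) + 284752 = 1651 + 284752 = 286403$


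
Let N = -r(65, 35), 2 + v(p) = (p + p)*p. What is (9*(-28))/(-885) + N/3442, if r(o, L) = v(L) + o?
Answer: -452207/1015390 ≈ -0.44535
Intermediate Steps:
v(p) = -2 + 2*p² (v(p) = -2 + (p + p)*p = -2 + (2*p)*p = -2 + 2*p²)
r(o, L) = -2 + o + 2*L² (r(o, L) = (-2 + 2*L²) + o = -2 + o + 2*L²)
N = -2513 (N = -(-2 + 65 + 2*35²) = -(-2 + 65 + 2*1225) = -(-2 + 65 + 2450) = -1*2513 = -2513)
(9*(-28))/(-885) + N/3442 = (9*(-28))/(-885) - 2513/3442 = -252*(-1/885) - 2513*1/3442 = 84/295 - 2513/3442 = -452207/1015390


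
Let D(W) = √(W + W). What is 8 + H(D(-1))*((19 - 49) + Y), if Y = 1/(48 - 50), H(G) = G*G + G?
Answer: 69 - 61*I*√2/2 ≈ 69.0 - 43.133*I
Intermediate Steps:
D(W) = √2*√W (D(W) = √(2*W) = √2*√W)
H(G) = G + G² (H(G) = G² + G = G + G²)
Y = -½ (Y = 1/(-2) = -½ ≈ -0.50000)
8 + H(D(-1))*((19 - 49) + Y) = 8 + ((√2*√(-1))*(1 + √2*√(-1)))*((19 - 49) - ½) = 8 + ((√2*I)*(1 + √2*I))*(-30 - ½) = 8 + ((I*√2)*(1 + I*√2))*(-61/2) = 8 + (I*√2*(1 + I*√2))*(-61/2) = 8 - 61*I*√2*(1 + I*√2)/2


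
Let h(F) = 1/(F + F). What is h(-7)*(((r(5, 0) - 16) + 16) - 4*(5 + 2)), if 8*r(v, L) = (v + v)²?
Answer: 31/28 ≈ 1.1071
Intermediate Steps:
h(F) = 1/(2*F)
r(v, L) = v²/2 (r(v, L) = (v + v)²/8 = (2*v)²/8 = (4*v²)/8 = v²/2)
h(-7)*(((r(5, 0) - 16) + 16) - 4*(5 + 2)) = ((½)/(-7))*((((½)*5² - 16) + 16) - 4*(5 + 2)) = ((½)*(-⅐))*((((½)*25 - 16) + 16) - 4*7) = -(((25/2 - 16) + 16) - 28)/14 = -((-7/2 + 16) - 28)/14 = -(25/2 - 28)/14 = -1/14*(-31/2) = 31/28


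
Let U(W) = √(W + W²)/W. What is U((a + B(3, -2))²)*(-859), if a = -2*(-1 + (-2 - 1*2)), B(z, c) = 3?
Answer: -859*√170/13 ≈ -861.54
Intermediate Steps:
a = 10 (a = -2*(-1 + (-2 - 2)) = -2*(-1 - 4) = -2*(-5) = 10)
U(W) = √(W + W²)/W
U((a + B(3, -2))²)*(-859) = (√((10 + 3)²*(1 + (10 + 3)²))/((10 + 3)²))*(-859) = (√(13²*(1 + 13²))/(13²))*(-859) = (√(169*(1 + 169))/169)*(-859) = (√(169*170)/169)*(-859) = (√28730/169)*(-859) = ((13*√170)/169)*(-859) = (√170/13)*(-859) = -859*√170/13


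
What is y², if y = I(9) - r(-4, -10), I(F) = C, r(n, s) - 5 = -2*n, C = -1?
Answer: 196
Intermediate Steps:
r(n, s) = 5 - 2*n
I(F) = -1
y = -14 (y = -1 - (5 - 2*(-4)) = -1 - (5 + 8) = -1 - 1*13 = -1 - 13 = -14)
y² = (-14)² = 196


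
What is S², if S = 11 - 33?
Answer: 484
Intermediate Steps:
S = -22
S² = (-22)² = 484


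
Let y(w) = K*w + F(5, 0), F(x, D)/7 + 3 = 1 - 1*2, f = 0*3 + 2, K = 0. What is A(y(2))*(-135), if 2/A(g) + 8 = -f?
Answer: 27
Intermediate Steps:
f = 2 (f = 0 + 2 = 2)
F(x, D) = -28 (F(x, D) = -21 + 7*(1 - 1*2) = -21 + 7*(1 - 2) = -21 + 7*(-1) = -21 - 7 = -28)
y(w) = -28 (y(w) = 0*w - 28 = 0 - 28 = -28)
A(g) = -⅕ (A(g) = 2/(-8 - 1*2) = 2/(-8 - 2) = 2/(-10) = 2*(-⅒) = -⅕)
A(y(2))*(-135) = -⅕*(-135) = 27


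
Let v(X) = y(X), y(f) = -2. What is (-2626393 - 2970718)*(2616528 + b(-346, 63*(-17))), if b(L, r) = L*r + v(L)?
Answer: -16719085491212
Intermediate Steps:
v(X) = -2
b(L, r) = -2 + L*r (b(L, r) = L*r - 2 = -2 + L*r)
(-2626393 - 2970718)*(2616528 + b(-346, 63*(-17))) = (-2626393 - 2970718)*(2616528 + (-2 - 21798*(-17))) = -5597111*(2616528 + (-2 - 346*(-1071))) = -5597111*(2616528 + (-2 + 370566)) = -5597111*(2616528 + 370564) = -5597111*2987092 = -16719085491212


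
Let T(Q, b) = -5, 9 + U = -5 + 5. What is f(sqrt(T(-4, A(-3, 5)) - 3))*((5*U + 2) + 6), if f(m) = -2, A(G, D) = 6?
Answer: 74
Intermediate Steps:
U = -9 (U = -9 + (-5 + 5) = -9 + 0 = -9)
f(sqrt(T(-4, A(-3, 5)) - 3))*((5*U + 2) + 6) = -2*((5*(-9) + 2) + 6) = -2*((-45 + 2) + 6) = -2*(-43 + 6) = -2*(-37) = 74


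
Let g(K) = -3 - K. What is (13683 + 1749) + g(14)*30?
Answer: 14922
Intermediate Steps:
(13683 + 1749) + g(14)*30 = (13683 + 1749) + (-3 - 1*14)*30 = 15432 + (-3 - 14)*30 = 15432 - 17*30 = 15432 - 510 = 14922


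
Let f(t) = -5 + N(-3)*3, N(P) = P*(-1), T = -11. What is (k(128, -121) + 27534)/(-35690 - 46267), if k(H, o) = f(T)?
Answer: -27538/81957 ≈ -0.33601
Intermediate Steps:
N(P) = -P
f(t) = 4 (f(t) = -5 - 1*(-3)*3 = -5 + 3*3 = -5 + 9 = 4)
k(H, o) = 4
(k(128, -121) + 27534)/(-35690 - 46267) = (4 + 27534)/(-35690 - 46267) = 27538/(-81957) = 27538*(-1/81957) = -27538/81957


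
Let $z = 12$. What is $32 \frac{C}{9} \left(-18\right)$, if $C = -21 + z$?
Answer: $576$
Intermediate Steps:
$C = -9$ ($C = -21 + 12 = -9$)
$32 \frac{C}{9} \left(-18\right) = 32 \left(- \frac{9}{9}\right) \left(-18\right) = 32 \left(\left(-9\right) \frac{1}{9}\right) \left(-18\right) = 32 \left(-1\right) \left(-18\right) = \left(-32\right) \left(-18\right) = 576$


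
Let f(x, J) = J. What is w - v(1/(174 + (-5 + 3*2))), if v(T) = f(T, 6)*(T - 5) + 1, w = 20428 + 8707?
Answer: 5103694/175 ≈ 29164.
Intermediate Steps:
w = 29135
v(T) = -29 + 6*T (v(T) = 6*(T - 5) + 1 = 6*(-5 + T) + 1 = (-30 + 6*T) + 1 = -29 + 6*T)
w - v(1/(174 + (-5 + 3*2))) = 29135 - (-29 + 6/(174 + (-5 + 3*2))) = 29135 - (-29 + 6/(174 + (-5 + 6))) = 29135 - (-29 + 6/(174 + 1)) = 29135 - (-29 + 6/175) = 29135 - 1*(-5069/175) = 29135 + 5069/175 = 5103694/175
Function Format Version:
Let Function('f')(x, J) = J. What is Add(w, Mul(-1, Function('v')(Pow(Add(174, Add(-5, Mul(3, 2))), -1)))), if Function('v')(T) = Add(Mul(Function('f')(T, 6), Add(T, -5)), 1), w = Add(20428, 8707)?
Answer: Rational(5103694, 175) ≈ 29164.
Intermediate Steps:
w = 29135
Function('v')(T) = Add(-29, Mul(6, T)) (Function('v')(T) = Add(Mul(6, Add(T, -5)), 1) = Add(Mul(6, Add(-5, T)), 1) = Add(Add(-30, Mul(6, T)), 1) = Add(-29, Mul(6, T)))
Add(w, Mul(-1, Function('v')(Pow(Add(174, Add(-5, Mul(3, 2))), -1)))) = Add(29135, Mul(-1, Add(-29, Mul(6, Pow(Add(174, Add(-5, Mul(3, 2))), -1))))) = Add(29135, Mul(-1, Add(-29, Mul(6, Pow(Add(174, Add(-5, 6)), -1))))) = Add(29135, Mul(-1, Add(-29, Mul(6, Pow(Add(174, 1), -1))))) = Add(29135, Mul(-1, Add(-29, Mul(6, Pow(175, -1))))) = Add(29135, Mul(-1, Add(-29, Mul(6, Rational(1, 175))))) = Add(29135, Mul(-1, Add(-29, Rational(6, 175)))) = Add(29135, Mul(-1, Rational(-5069, 175))) = Add(29135, Rational(5069, 175)) = Rational(5103694, 175)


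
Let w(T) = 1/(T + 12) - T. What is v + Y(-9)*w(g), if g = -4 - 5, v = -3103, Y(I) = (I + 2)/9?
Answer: -83977/27 ≈ -3110.3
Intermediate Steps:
Y(I) = 2/9 + I/9 (Y(I) = (2 + I)*(1/9) = 2/9 + I/9)
g = -9
w(T) = 1/(12 + T) - T
v + Y(-9)*w(g) = -3103 + (2/9 + (1/9)*(-9))*((1 - 1*(-9)**2 - 12*(-9))/(12 - 9)) = -3103 + (2/9 - 1)*((1 - 1*81 + 108)/3) = -3103 - 7*(1 - 81 + 108)/27 = -3103 - 7*28/27 = -3103 - 7/9*28/3 = -3103 - 196/27 = -83977/27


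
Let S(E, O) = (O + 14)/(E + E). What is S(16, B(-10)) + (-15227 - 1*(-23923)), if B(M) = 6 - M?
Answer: 139151/16 ≈ 8696.9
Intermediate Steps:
S(E, O) = (14 + O)/(2*E) (S(E, O) = (14 + O)/((2*E)) = (14 + O)*(1/(2*E)) = (14 + O)/(2*E))
S(16, B(-10)) + (-15227 - 1*(-23923)) = (1/2)*(14 + (6 - 1*(-10)))/16 + (-15227 - 1*(-23923)) = (1/2)*(1/16)*(14 + (6 + 10)) + (-15227 + 23923) = (1/2)*(1/16)*(14 + 16) + 8696 = (1/2)*(1/16)*30 + 8696 = 15/16 + 8696 = 139151/16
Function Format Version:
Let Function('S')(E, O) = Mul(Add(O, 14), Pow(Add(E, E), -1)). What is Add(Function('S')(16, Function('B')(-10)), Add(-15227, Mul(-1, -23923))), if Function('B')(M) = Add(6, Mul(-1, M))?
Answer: Rational(139151, 16) ≈ 8696.9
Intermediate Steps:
Function('S')(E, O) = Mul(Rational(1, 2), Pow(E, -1), Add(14, O)) (Function('S')(E, O) = Mul(Add(14, O), Pow(Mul(2, E), -1)) = Mul(Add(14, O), Mul(Rational(1, 2), Pow(E, -1))) = Mul(Rational(1, 2), Pow(E, -1), Add(14, O)))
Add(Function('S')(16, Function('B')(-10)), Add(-15227, Mul(-1, -23923))) = Add(Mul(Rational(1, 2), Pow(16, -1), Add(14, Add(6, Mul(-1, -10)))), Add(-15227, Mul(-1, -23923))) = Add(Mul(Rational(1, 2), Rational(1, 16), Add(14, Add(6, 10))), Add(-15227, 23923)) = Add(Mul(Rational(1, 2), Rational(1, 16), Add(14, 16)), 8696) = Add(Mul(Rational(1, 2), Rational(1, 16), 30), 8696) = Add(Rational(15, 16), 8696) = Rational(139151, 16)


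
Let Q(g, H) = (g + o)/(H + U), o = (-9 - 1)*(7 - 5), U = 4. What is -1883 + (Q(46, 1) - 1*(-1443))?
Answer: -2174/5 ≈ -434.80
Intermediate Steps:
o = -20 (o = -10*2 = -20)
Q(g, H) = (-20 + g)/(4 + H) (Q(g, H) = (g - 20)/(H + 4) = (-20 + g)/(4 + H))
-1883 + (Q(46, 1) - 1*(-1443)) = -1883 + ((-20 + 46)/(4 + 1) - 1*(-1443)) = -1883 + (26/5 + 1443) = -1883 + 7241/5 = -2174/5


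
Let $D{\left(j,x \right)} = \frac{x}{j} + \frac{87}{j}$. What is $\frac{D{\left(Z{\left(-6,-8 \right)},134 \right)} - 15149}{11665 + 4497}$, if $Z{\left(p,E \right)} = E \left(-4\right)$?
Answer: $- \frac{484547}{517184} \approx -0.93689$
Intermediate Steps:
$Z{\left(p,E \right)} = - 4 E$
$D{\left(j,x \right)} = \frac{87}{j} + \frac{x}{j}$
$\frac{D{\left(Z{\left(-6,-8 \right)},134 \right)} - 15149}{11665 + 4497} = \frac{\frac{87 + 134}{\left(-4\right) \left(-8\right)} - 15149}{11665 + 4497} = \frac{\frac{1}{32} \cdot 221 - 15149}{16162} = \left(\frac{1}{32} \cdot 221 - 15149\right) \frac{1}{16162} = \left(\frac{221}{32} - 15149\right) \frac{1}{16162} = \left(- \frac{484547}{32}\right) \frac{1}{16162} = - \frac{484547}{517184}$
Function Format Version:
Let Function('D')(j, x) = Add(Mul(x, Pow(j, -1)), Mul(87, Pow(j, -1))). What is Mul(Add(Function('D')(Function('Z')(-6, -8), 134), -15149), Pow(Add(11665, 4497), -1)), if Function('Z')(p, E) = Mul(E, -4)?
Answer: Rational(-484547, 517184) ≈ -0.93689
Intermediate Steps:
Function('Z')(p, E) = Mul(-4, E)
Function('D')(j, x) = Add(Mul(87, Pow(j, -1)), Mul(x, Pow(j, -1)))
Mul(Add(Function('D')(Function('Z')(-6, -8), 134), -15149), Pow(Add(11665, 4497), -1)) = Mul(Add(Mul(Pow(Mul(-4, -8), -1), Add(87, 134)), -15149), Pow(Add(11665, 4497), -1)) = Mul(Add(Mul(Pow(32, -1), 221), -15149), Pow(16162, -1)) = Mul(Add(Mul(Rational(1, 32), 221), -15149), Rational(1, 16162)) = Mul(Add(Rational(221, 32), -15149), Rational(1, 16162)) = Mul(Rational(-484547, 32), Rational(1, 16162)) = Rational(-484547, 517184)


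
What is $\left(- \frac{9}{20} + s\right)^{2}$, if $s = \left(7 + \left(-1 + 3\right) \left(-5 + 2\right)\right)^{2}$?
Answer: $\frac{121}{400} \approx 0.3025$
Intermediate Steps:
$s = 1$ ($s = \left(7 + 2 \left(-3\right)\right)^{2} = \left(7 - 6\right)^{2} = 1^{2} = 1$)
$\left(- \frac{9}{20} + s\right)^{2} = \left(- \frac{9}{20} + 1\right)^{2} = \left(\frac{11}{20}\right)^{2} = \frac{121}{400}$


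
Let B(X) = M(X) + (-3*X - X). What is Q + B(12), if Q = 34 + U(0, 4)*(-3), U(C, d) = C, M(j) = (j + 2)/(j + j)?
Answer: -161/12 ≈ -13.417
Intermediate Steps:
M(j) = (2 + j)/(2*j) (M(j) = (2 + j)/((2*j)) = (2 + j)*(1/(2*j)) = (2 + j)/(2*j))
B(X) = -4*X + (2 + X)/(2*X) (B(X) = (2 + X)/(2*X) + (-3*X - X) = (2 + X)/(2*X) - 4*X = -4*X + (2 + X)/(2*X))
Q = 34 (Q = 34 + 0*(-3) = 34 + 0 = 34)
Q + B(12) = 34 + (1/2 + 1/12 - 4*12) = 34 + (1/2 + 1/12 - 48) = 34 - 569/12 = -161/12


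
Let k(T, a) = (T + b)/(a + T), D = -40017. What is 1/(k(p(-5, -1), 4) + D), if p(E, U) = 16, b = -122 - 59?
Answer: -4/160101 ≈ -2.4984e-5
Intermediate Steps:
b = -181
k(T, a) = (-181 + T)/(T + a) (k(T, a) = (T - 181)/(a + T) = (-181 + T)/(T + a))
1/(k(p(-5, -1), 4) + D) = 1/((-181 + 16)/(16 + 4) - 40017) = 1/(-165/20 - 40017) = 1/((1/20)*(-165) - 40017) = 1/(-33/4 - 40017) = 1/(-160101/4) = -4/160101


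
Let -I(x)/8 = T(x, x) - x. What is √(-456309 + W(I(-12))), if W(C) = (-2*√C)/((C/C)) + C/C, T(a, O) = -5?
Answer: 2*√(-114077 - I*√14) ≈ 0.011078 - 675.51*I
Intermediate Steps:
I(x) = 40 + 8*x (I(x) = -8*(-5 - x) = 40 + 8*x)
W(C) = 1 - 2*√C (W(C) = -2*√C/1 + 1 = -2*√C*1 + 1 = -2*√C + 1 = 1 - 2*√C)
√(-456309 + W(I(-12))) = √(-456309 + (1 - 2*√(40 + 8*(-12)))) = √(-456309 + (1 - 2*√(40 - 96))) = √(-456309 + (1 - 4*I*√14)) = √(-456308 - 4*I*√14)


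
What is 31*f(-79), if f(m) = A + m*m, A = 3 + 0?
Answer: 193564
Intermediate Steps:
A = 3
f(m) = 3 + m² (f(m) = 3 + m*m = 3 + m²)
31*f(-79) = 31*(3 + (-79)²) = 31*(3 + 6241) = 31*6244 = 193564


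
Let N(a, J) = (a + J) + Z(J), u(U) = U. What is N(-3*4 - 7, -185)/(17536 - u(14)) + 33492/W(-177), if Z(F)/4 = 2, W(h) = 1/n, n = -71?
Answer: -20833062350/8761 ≈ -2.3779e+6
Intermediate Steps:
W(h) = -1/71 (W(h) = 1/(-71) = -1/71)
Z(F) = 8 (Z(F) = 4*2 = 8)
N(a, J) = 8 + J + a (N(a, J) = (a + J) + 8 = (J + a) + 8 = 8 + J + a)
N(-3*4 - 7, -185)/(17536 - u(14)) + 33492/W(-177) = (8 - 185 + (-3*4 - 7))/(17536 - 1*14) + 33492/(-1/71) = (8 - 185 + (-12 - 7))/(17536 - 14) + 33492*(-71) = (8 - 185 - 19)/17522 - 2377932 = -196*1/17522 - 2377932 = -98/8761 - 2377932 = -20833062350/8761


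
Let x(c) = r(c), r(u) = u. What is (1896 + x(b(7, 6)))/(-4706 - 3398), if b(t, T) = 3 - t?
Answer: -473/2026 ≈ -0.23346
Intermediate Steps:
x(c) = c
(1896 + x(b(7, 6)))/(-4706 - 3398) = (1896 + (3 - 1*7))/(-4706 - 3398) = (1896 + (3 - 7))/(-8104) = (1896 - 4)*(-1/8104) = 1892*(-1/8104) = -473/2026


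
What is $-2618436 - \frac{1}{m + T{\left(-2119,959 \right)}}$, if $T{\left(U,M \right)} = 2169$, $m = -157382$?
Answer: $- \frac{406415306867}{155213} \approx -2.6184 \cdot 10^{6}$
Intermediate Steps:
$-2618436 - \frac{1}{m + T{\left(-2119,959 \right)}} = -2618436 - \frac{1}{-157382 + 2169} = -2618436 - \frac{1}{-155213} = -2618436 - - \frac{1}{155213} = -2618436 + \frac{1}{155213} = - \frac{406415306867}{155213}$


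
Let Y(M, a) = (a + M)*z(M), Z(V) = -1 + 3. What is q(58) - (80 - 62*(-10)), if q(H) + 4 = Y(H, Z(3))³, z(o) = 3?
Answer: 5831296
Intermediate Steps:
Z(V) = 2
Y(M, a) = 3*M + 3*a (Y(M, a) = (a + M)*3 = (M + a)*3 = 3*M + 3*a)
q(H) = -4 + (6 + 3*H)³ (q(H) = -4 + (3*H + 3*2)³ = -4 + (3*H + 6)³ = -4 + (6 + 3*H)³)
q(58) - (80 - 62*(-10)) = (-4 + 27*(2 + 58)³) - (80 - 62*(-10)) = (-4 + 27*60³) - (80 + 620) = (-4 + 27*216000) - 1*700 = (-4 + 5832000) - 700 = 5831996 - 700 = 5831296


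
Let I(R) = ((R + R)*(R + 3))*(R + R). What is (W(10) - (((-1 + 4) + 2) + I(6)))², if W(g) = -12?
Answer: 1723969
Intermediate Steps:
I(R) = 4*R²*(3 + R) (I(R) = ((2*R)*(3 + R))*(2*R) = (2*R*(3 + R))*(2*R) = 4*R²*(3 + R))
(W(10) - (((-1 + 4) + 2) + I(6)))² = (-12 - (((-1 + 4) + 2) + 4*6²*(3 + 6)))² = (-12 - ((3 + 2) + 4*36*9))² = (-12 - (5 + 1296))² = (-12 - 1*1301)² = (-12 - 1301)² = (-1313)² = 1723969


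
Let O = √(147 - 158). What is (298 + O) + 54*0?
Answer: 298 + I*√11 ≈ 298.0 + 3.3166*I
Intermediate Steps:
O = I*√11 (O = √(-11) = I*√11 ≈ 3.3166*I)
(298 + O) + 54*0 = (298 + I*√11) + 54*0 = (298 + I*√11) + 0 = 298 + I*√11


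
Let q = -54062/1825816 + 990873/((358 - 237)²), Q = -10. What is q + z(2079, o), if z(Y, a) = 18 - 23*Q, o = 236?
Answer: 4218919862757/13365886028 ≈ 315.65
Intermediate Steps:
z(Y, a) = 248 (z(Y, a) = 18 - 23*(-10) = 18 + 230 = 248)
q = 904180127813/13365886028 (q = -54062*1/1825816 + 990873/(121²) = -27031/912908 + 990873/14641 = 904180127813/13365886028 ≈ 67.648)
q + z(2079, o) = 904180127813/13365886028 + 248 = 4218919862757/13365886028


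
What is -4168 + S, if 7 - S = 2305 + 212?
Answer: -6678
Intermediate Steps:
S = -2510 (S = 7 - (2305 + 212) = 7 - 1*2517 = 7 - 2517 = -2510)
-4168 + S = -4168 - 2510 = -6678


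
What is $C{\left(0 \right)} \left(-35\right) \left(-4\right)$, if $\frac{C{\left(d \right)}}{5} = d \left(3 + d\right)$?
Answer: $0$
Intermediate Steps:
$C{\left(d \right)} = 5 d \left(3 + d\right)$
$C{\left(0 \right)} \left(-35\right) \left(-4\right) = 5 \cdot 0 \left(3 + 0\right) \left(-35\right) \left(-4\right) = 5 \cdot 0 \cdot 3 \left(-35\right) \left(-4\right) = 0 \left(-35\right) \left(-4\right) = 0 \left(-4\right) = 0$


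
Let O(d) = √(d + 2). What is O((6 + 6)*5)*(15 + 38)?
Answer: 53*√62 ≈ 417.32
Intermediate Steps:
O(d) = √(2 + d)
O((6 + 6)*5)*(15 + 38) = √(2 + (6 + 6)*5)*(15 + 38) = √(2 + 12*5)*53 = √(2 + 60)*53 = √62*53 = 53*√62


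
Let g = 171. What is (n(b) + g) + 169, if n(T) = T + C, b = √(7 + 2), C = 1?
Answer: 344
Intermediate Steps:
b = 3 (b = √9 = 3)
n(T) = 1 + T (n(T) = T + 1 = 1 + T)
(n(b) + g) + 169 = ((1 + 3) + 171) + 169 = (4 + 171) + 169 = 175 + 169 = 344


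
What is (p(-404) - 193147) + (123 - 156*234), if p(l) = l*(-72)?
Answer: -200440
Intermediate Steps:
p(l) = -72*l
(p(-404) - 193147) + (123 - 156*234) = (-72*(-404) - 193147) + (123 - 156*234) = (29088 - 193147) + (123 - 36504) = -164059 - 36381 = -200440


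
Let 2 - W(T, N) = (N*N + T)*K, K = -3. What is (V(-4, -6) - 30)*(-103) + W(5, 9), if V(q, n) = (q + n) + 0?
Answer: 4380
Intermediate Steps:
W(T, N) = 2 + 3*T + 3*N**2 (W(T, N) = 2 - (N*N + T)*(-3) = 2 - (N**2 + T)*(-3) = 2 - (T + N**2)*(-3) = 2 - (-3*T - 3*N**2) = 2 + (3*T + 3*N**2) = 2 + 3*T + 3*N**2)
V(q, n) = n + q (V(q, n) = (n + q) + 0 = n + q)
(V(-4, -6) - 30)*(-103) + W(5, 9) = ((-6 - 4) - 30)*(-103) + (2 + 3*5 + 3*9**2) = (-10 - 30)*(-103) + (2 + 15 + 3*81) = -40*(-103) + (2 + 15 + 243) = 4120 + 260 = 4380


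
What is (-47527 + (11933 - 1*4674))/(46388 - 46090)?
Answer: -20134/149 ≈ -135.13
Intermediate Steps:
(-47527 + (11933 - 1*4674))/(46388 - 46090) = (-47527 + (11933 - 4674))/298 = (-47527 + 7259)*(1/298) = -40268*1/298 = -20134/149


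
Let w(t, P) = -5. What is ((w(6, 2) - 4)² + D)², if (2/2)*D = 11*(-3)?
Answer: 2304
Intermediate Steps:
D = -33 (D = 11*(-3) = -33)
((w(6, 2) - 4)² + D)² = ((-5 - 4)² - 33)² = ((-9)² - 33)² = (81 - 33)² = 48² = 2304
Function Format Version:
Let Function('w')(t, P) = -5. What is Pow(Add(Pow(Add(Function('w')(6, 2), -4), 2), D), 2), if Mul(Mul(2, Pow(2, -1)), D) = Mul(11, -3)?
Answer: 2304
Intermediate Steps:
D = -33 (D = Mul(11, -3) = -33)
Pow(Add(Pow(Add(Function('w')(6, 2), -4), 2), D), 2) = Pow(Add(Pow(Add(-5, -4), 2), -33), 2) = Pow(Add(Pow(-9, 2), -33), 2) = Pow(Add(81, -33), 2) = Pow(48, 2) = 2304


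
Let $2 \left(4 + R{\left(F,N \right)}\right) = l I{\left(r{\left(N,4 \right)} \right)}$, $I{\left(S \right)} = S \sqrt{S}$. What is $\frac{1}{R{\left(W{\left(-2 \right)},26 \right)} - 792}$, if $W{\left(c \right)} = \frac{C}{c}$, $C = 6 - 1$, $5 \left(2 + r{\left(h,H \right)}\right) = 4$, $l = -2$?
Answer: $- \frac{24875}{19800554} - \frac{15 i \sqrt{30}}{39601108} \approx -0.0012563 - 2.0746 \cdot 10^{-6} i$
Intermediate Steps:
$r{\left(h,H \right)} = - \frac{6}{5}$ ($r{\left(h,H \right)} = -2 + \frac{1}{5} \cdot 4 = -2 + \frac{4}{5} = - \frac{6}{5}$)
$I{\left(S \right)} = S^{\frac{3}{2}}$
$C = 5$ ($C = 6 - 1 = 5$)
$W{\left(c \right)} = \frac{5}{c}$
$R{\left(F,N \right)} = -4 + \frac{6 i \sqrt{30}}{25}$ ($R{\left(F,N \right)} = -4 + \frac{\left(-2\right) \left(- \frac{6}{5}\right)^{\frac{3}{2}}}{2} = -4 + \frac{\left(-2\right) \left(- \frac{6 i \sqrt{30}}{25}\right)}{2} = -4 + \frac{\frac{12}{25} i \sqrt{30}}{2} = -4 + \frac{6 i \sqrt{30}}{25}$)
$\frac{1}{R{\left(W{\left(-2 \right)},26 \right)} - 792} = \frac{1}{\left(-4 + \frac{6 i \sqrt{30}}{25}\right) - 792} = \frac{1}{-796 + \frac{6 i \sqrt{30}}{25}}$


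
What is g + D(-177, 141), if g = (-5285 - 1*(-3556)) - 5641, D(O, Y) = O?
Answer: -7547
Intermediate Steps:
g = -7370 (g = (-5285 + 3556) - 5641 = -1729 - 5641 = -7370)
g + D(-177, 141) = -7370 - 177 = -7547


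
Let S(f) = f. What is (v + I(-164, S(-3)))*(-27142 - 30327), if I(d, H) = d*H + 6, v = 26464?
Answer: -1549479178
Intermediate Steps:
I(d, H) = 6 + H*d (I(d, H) = H*d + 6 = 6 + H*d)
(v + I(-164, S(-3)))*(-27142 - 30327) = (26464 + (6 - 3*(-164)))*(-27142 - 30327) = (26464 + (6 + 492))*(-57469) = (26464 + 498)*(-57469) = 26962*(-57469) = -1549479178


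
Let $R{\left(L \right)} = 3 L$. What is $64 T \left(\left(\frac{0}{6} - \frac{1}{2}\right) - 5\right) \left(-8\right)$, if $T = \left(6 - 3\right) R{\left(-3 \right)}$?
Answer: $-76032$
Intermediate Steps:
$T = -27$ ($T = \left(6 - 3\right) 3 \left(-3\right) = 3 \left(-9\right) = -27$)
$64 T \left(\left(\frac{0}{6} - \frac{1}{2}\right) - 5\right) \left(-8\right) = 64 \left(- 27 \left(\left(\frac{0}{6} - \frac{1}{2}\right) - 5\right)\right) \left(-8\right) = 64 \left(- 27 \left(\left(0 \cdot \frac{1}{6} - \frac{1}{2}\right) - 5\right)\right) \left(-8\right) = 64 \left(- 27 \left(\left(0 - \frac{1}{2}\right) - 5\right)\right) \left(-8\right) = 64 \left(- 27 \left(- \frac{1}{2} - 5\right)\right) \left(-8\right) = 64 \left(\left(-27\right) \left(- \frac{11}{2}\right)\right) \left(-8\right) = 64 \cdot \frac{297}{2} \left(-8\right) = 9504 \left(-8\right) = -76032$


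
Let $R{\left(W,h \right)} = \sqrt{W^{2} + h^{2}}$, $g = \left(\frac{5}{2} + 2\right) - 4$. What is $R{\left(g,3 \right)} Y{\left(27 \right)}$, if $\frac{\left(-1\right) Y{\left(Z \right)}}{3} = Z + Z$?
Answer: $- 81 \sqrt{37} \approx -492.7$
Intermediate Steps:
$Y{\left(Z \right)} = - 6 Z$ ($Y{\left(Z \right)} = - 3 \left(Z + Z\right) = - 3 \cdot 2 Z = - 6 Z$)
$g = \frac{1}{2}$ ($g = \left(5 \cdot \frac{1}{2} + 2\right) - 4 = \left(\frac{5}{2} + 2\right) - 4 = \frac{9}{2} - 4 = \frac{1}{2} \approx 0.5$)
$R{\left(g,3 \right)} Y{\left(27 \right)} = \sqrt{\left(\frac{1}{2}\right)^{2} + 3^{2}} \left(\left(-6\right) 27\right) = \sqrt{\frac{1}{4} + 9} \left(-162\right) = \sqrt{\frac{37}{4}} \left(-162\right) = \frac{\sqrt{37}}{2} \left(-162\right) = - 81 \sqrt{37}$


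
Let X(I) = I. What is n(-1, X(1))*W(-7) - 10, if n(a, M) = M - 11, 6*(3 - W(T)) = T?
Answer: -155/3 ≈ -51.667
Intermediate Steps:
W(T) = 3 - T/6
n(a, M) = -11 + M
n(-1, X(1))*W(-7) - 10 = (-11 + 1)*(3 - ⅙*(-7)) - 10 = -10*(3 + 7/6) - 10 = -10*25/6 - 10 = -125/3 - 10 = -155/3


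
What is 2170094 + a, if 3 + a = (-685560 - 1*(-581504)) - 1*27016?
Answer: 2039019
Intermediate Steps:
a = -131075 (a = -3 + ((-685560 - 1*(-581504)) - 1*27016) = -3 + ((-685560 + 581504) - 27016) = -3 + (-104056 - 27016) = -3 - 131072 = -131075)
2170094 + a = 2170094 - 131075 = 2039019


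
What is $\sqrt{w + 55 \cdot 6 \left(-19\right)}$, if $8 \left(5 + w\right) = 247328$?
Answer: $\sqrt{24641} \approx 156.97$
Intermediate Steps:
$w = 30911$ ($w = -5 + \frac{1}{8} \cdot 247328 = -5 + 30916 = 30911$)
$\sqrt{w + 55 \cdot 6 \left(-19\right)} = \sqrt{30911 + 55 \cdot 6 \left(-19\right)} = \sqrt{30911 + 330 \left(-19\right)} = \sqrt{30911 - 6270} = \sqrt{24641}$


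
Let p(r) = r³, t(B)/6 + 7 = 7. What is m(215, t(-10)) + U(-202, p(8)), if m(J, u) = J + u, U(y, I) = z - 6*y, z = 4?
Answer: 1431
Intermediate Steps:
t(B) = 0 (t(B) = -42 + 6*7 = -42 + 42 = 0)
U(y, I) = 4 - 6*y
m(215, t(-10)) + U(-202, p(8)) = (215 + 0) + (4 - 6*(-202)) = 215 + (4 + 1212) = 215 + 1216 = 1431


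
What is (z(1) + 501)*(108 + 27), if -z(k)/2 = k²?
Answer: 67365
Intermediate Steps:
z(k) = -2*k²
(z(1) + 501)*(108 + 27) = (-2*1² + 501)*(108 + 27) = (-2*1 + 501)*135 = (-2 + 501)*135 = 499*135 = 67365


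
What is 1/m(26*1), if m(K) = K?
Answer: 1/26 ≈ 0.038462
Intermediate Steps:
1/m(26*1) = 1/(26*1) = 1/26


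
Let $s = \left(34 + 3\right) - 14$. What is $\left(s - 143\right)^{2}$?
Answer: $14400$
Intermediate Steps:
$s = 23$ ($s = 37 - 14 = 23$)
$\left(s - 143\right)^{2} = \left(23 - 143\right)^{2} = \left(-120\right)^{2} = 14400$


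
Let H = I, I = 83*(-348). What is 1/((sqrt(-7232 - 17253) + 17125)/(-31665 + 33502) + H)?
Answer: -97439592371/2813536828409574 - 1837*I*sqrt(24485)/2813536828409574 ≈ -3.4632e-5 - 1.0217e-10*I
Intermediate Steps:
I = -28884
H = -28884
1/((sqrt(-7232 - 17253) + 17125)/(-31665 + 33502) + H) = 1/((sqrt(-7232 - 17253) + 17125)/(-31665 + 33502) - 28884) = 1/((sqrt(-24485) + 17125)/1837 - 28884) = 1/((I*sqrt(24485) + 17125)*(1/1837) - 28884) = 1/((17125 + I*sqrt(24485))*(1/1837) - 28884) = 1/((17125/1837 + I*sqrt(24485)/1837) - 28884) = 1/(-53042783/1837 + I*sqrt(24485)/1837)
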